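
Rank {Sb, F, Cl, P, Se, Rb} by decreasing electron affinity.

Atoms with high Z_eff and room in the valence shell (especially the halogens) have the most exothermic electron affinities.
Neither a single period nor a single group — weigh both effects.
P > Rb: relative to Rb, both the across-period and down-group shifts push P's electron affinity up.
Sb > P: this pair runs against the simple trend — see the exception note.
Se > Sb: both effects reinforce here, so Se is clearly the higher of the two.
F > Se: relative to Se, both the across-period and down-group shifts push F's electron affinity up.
Cl > F: this pair runs against the simple trend — see the exception note.
Note the exception: Sb has a higher electron affinity than P, contrary to the simple trend — both are half-filled np³, but the pairing/repulsion penalty for the added electron shrinks as the p orbitals become larger and more diffuse down the group, and for Sb that outweighs the weaker nuclear attraction.
Note the exception: Cl has a higher electron affinity than F, contrary to the simple trend — F's small 2p subshell makes the incoming electron feel strong e⁻–e⁻ repulsion, so Cl actually releases more energy on gaining an electron.
Tabulated electron affinity (kJ/mol): F 328, P 72, Cl 349, Se 195, Rb 47, Sb 103.
So from highest to lowest: Cl > F > Se > Sb > P > Rb.

Cl > F > Se > Sb > P > Rb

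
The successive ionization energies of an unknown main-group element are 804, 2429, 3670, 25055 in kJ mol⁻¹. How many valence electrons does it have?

3

Look for the largest jump between consecutive ionization energies: IE4/IE3 ≈ 6.8, far larger than any earlier ratio.
That jump marks the point where a core electron is being removed. So the atom has 3 valence electrons.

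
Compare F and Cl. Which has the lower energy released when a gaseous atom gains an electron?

F is in period 2, group 17; Cl is in period 3, group 17.
Adding an electron releases more energy for atoms nearer the top right (short of the noble gases).
All are in group 17; the group trend (electron affinity increases up the group) applies, with the exception below.
Note the exception: Cl has a higher electron affinity than F, contrary to the simple trend — F's small 2p subshell makes the incoming electron feel strong e⁻–e⁻ repulsion, so Cl actually releases more energy on gaining an electron.
Approximate values (kJ/mol): F 328, Cl 349.
So F has the lower energy released when a gaseous atom gains an electron (F < Cl).

F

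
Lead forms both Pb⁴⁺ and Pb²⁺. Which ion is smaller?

Pb⁴⁺

Both ions have Z = 82 protons, but Pb⁴⁺ has lost more electrons, so its remaining electrons feel a larger effective nuclear charge per electron and are pulled in more tightly.
Higher positive charge → smaller ion, so Pb²⁺ > Pb⁴⁺.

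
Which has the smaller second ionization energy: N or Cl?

Cl

Consider each +1 ion: N⁺ still has 4 valence electrons; Cl⁺ still has 6 valence electrons.
All are still removing valence electrons, so compare the +1 ions as you would atoms: IE_2 generally rises across a period (higher Z_eff) and falls down a group (larger shell), subject to the usual subshell exceptions.
Valence configurations: N⁺ [He]2s²2p², Cl⁺ [Ne]3s²3p⁴.
The numbers (kJ/mol): N 2856, Cl 2298.
Hence IE_2: Cl < N.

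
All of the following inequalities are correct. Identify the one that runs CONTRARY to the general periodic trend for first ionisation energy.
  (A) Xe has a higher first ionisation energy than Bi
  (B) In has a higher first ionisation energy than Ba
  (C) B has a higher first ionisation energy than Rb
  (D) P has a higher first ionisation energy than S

(D)

The general trend: first ionisation energy increases across a period and decreases down a group.
(A) Xe (period 5, group 18) vs Bi (period 6, group 15): the stated order agrees with the simple trend.
(B) In (period 5, group 13) vs Ba (period 6, group 2): the stated order agrees with the simple trend.
(C) B (period 2, group 13) vs Rb (period 5, group 1): the stated order agrees with the simple trend.
(D) P (period 3, group 15) vs S (period 3, group 16): the stated order contradicts the simple trend.
The exception is (D): S (3p⁴) ionizes more easily than half-filled P (3p³) because the paired 3p electron in S is pushed out by e⁻–e⁻ repulsion.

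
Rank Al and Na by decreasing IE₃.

Consider each +2 ion: Al²⁺ still has 1 valence electron; Na²⁺ is already 1 electron into the core.
Pulling an electron out of a noble-gas core costs far more than removing a remaining valence electron, so Na sits at the high end of IE_3.
Approximate IE_3 values (kJ/mol): Al 2745, Na 6910.
Hence IE_3: Al < Na.

Na > Al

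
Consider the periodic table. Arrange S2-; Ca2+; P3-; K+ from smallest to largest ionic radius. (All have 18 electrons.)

All of these have 18 electrons, so size is governed by nuclear charge alone: the more protons, the stronger the pull on the same electron cloud, and the smaller the ion.
Nuclear charges: Ca2+ (Z=20), K+ (Z=19), S2- (Z=16), P3- (Z=15).
Smallest to largest: Ca2+ < K+ < S2- < P3-.

Ca2+ < K+ < S2- < P3-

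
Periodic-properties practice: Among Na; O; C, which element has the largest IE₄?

Na

Consider each +3 ion: Na³⁺ is already 2 electrons into the core; O³⁺ still has 3 valence electrons; C³⁺ still has 1 valence electron.
Pulling an electron out of a noble-gas core costs far more than removing a remaining valence electron, so Na sits at the high end of IE_4.
Valence configurations: O³⁺ [He]2s²2p¹, C³⁺ [He]2s¹.
Tabulated IE_4 (kJ/mol): Na 9543, O 7469, C 6223.
So the fourth ionization energies run C < O < Na.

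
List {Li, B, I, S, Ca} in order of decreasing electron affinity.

I > S > Li > B > Ca

Atoms with high Z_eff and room in the valence shell (especially the halogens) have the most exothermic electron affinities.
Neither a single period nor a single group — weigh both effects.
B > Ca: relative to Ca, both the across-period and down-group shifts push B's electron affinity up.
Li > B: this pair runs against the simple trend — see the exception note.
S > Li: the two effects oppose for this pair; the across-period effect wins (200 vs 60 kJ/mol).
I > S: period and group pull opposite ways; the across-period shift dominates (295 vs 200 kJ/mol).
Note the exception: Li has a higher electron affinity than B, contrary to the simple trend — B's ns²np¹ configuration gives only a small electron affinity — the sparsely filled np subshell binds an added electron weakly.
For reference (kJ/mol): Li 60, B 27, S 200, Ca 2, I 295.
So from highest to lowest: I > S > Li > B > Ca.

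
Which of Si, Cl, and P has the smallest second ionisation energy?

Consider each +1 ion: Si⁺ still has 3 valence electrons; Cl⁺ still has 6 valence electrons; P⁺ still has 4 valence electrons.
All are still removing valence electrons, so compare the +1 ions as you would atoms: IE_2 generally rises across a period (higher Z_eff) and falls down a group (larger shell), subject to the usual subshell exceptions.
Valence configurations: Si⁺ [Ne]3s²3p¹, Cl⁺ [Ne]3s²3p⁴, P⁺ [Ne]3s²3p².
Tabulated IE_2 (kJ/mol): Si 1577, Cl 2298, P 1907.
Hence IE_2: Si < P < Cl.

Si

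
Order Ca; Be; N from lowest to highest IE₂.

Ca < Be < N

After 1 electron has been removed, what remains? Ca⁺ still has 1 valence electron; Be⁺ still has 1 valence electron; N⁺ still has 4 valence electrons.
All are still removing valence electrons, so compare the +1 ions as you would atoms: IE_2 generally rises across a period (higher Z_eff) and falls down a group (larger shell), subject to the usual subshell exceptions.
Valence configurations: Ca⁺ [Ar]4s¹, Be⁺ [He]2s¹, N⁺ [He]2s²2p².
Approximate IE_2 values (kJ/mol): Ca 1145, Be 1757, N 2856.
Putting it together, IE_2: Ca < Be < N.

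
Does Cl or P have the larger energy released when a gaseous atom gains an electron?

Atoms with high Z_eff and room in the valence shell (especially the halogens) have the most exothermic electron affinities.
All lie in period 3, so electron affinity increases left to right.
So Cl has the larger energy released when a gaseous atom gains an electron (Cl > P).

Cl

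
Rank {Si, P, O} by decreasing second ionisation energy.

Consider each +1 ion: Si⁺ still has 3 valence electrons; P⁺ still has 4 valence electrons; O⁺ still has 5 valence electrons.
All are still removing valence electrons, so compare the +1 ions as you would atoms: IE_2 generally rises across a period (higher Z_eff) and falls down a group (larger shell), subject to the usual subshell exceptions.
Valence configurations: Si⁺ [Ne]3s²3p¹, P⁺ [Ne]3s²3p², O⁺ [He]2s²2p³.
Tabulated IE_2 (kJ/mol): Si 1577, P 1907, O 3388.
Hence IE_2: Si < P < O.

O, P, Si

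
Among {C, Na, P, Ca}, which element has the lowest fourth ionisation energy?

After 3 electrons have been removed, what remains? C³⁺ still has 1 valence electron; Na³⁺ is already 2 electrons into the core; P³⁺ still has 2 valence electrons; Ca³⁺ is already 1 electron into the core.
Pulling an electron out of a noble-gas core costs far more than removing a remaining valence electron, so Ca and Na sit at the high end of IE_4.
Valence configurations: C³⁺ [He]2s¹, P³⁺ [Ne]3s².
Tabulated IE_4 (kJ/mol): C 6223, Na 9543, P 4964, Ca 6491.
Overall IE_4 order: P < C < Ca < Na.

P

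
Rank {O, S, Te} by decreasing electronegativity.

O > S > Te

O is in period 2, group 16; S is in period 3, group 16; Te is in period 5, group 16.
Atoms toward the upper right of the periodic table pull bonding electrons most strongly.
All are in group 16, so electronegativity increases up the group.
So from highest to lowest: O > S > Te.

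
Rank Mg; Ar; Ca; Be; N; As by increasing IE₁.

Removing the outermost electron gets harder across a period and easier down a group.
These span different periods and groups, so the two trends combine.
Mg > Ca: they share group 2; the group trend gives Mg the larger value.
Be > Mg: they share group 2; the group trend gives Be the larger value.
As > Be: the two effects oppose for this pair; the across-period effect wins (947 vs 900 kJ/mol).
N > As: they share group 15; the group trend gives N the larger value.
Ar > N: period and group pull opposite ways; the across-period shift dominates (1521 vs 1402 kJ/mol).
Approximate values (kJ/mol): Be 900, N 1402, Mg 738, Ar 1521, Ca 590, As 947.
So from lowest to highest: Ca < Mg < Be < As < N < Ar.

Ca < Mg < Be < As < N < Ar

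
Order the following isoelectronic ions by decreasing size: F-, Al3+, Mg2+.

F- > Mg2+ > Al3+

All of these have 10 electrons, so size is governed by nuclear charge alone: the more protons, the stronger the pull on the same electron cloud, and the smaller the ion.
Nuclear charges: Al3+ (Z=13), Mg2+ (Z=12), F- (Z=9).
Largest to smallest: F- > Mg2+ > Al3+.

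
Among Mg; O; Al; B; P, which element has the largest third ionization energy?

IE_3 is the cost of taking one more electron from the +2 cation: Mg²⁺ is the bare [Ne] core; O²⁺ still has 4 valence electrons; Al²⁺ still has 1 valence electron; B²⁺ still has 1 valence electron; P²⁺ still has 3 valence electrons.
Pulling an electron out of a noble-gas core costs far more than removing a remaining valence electron, so Mg sits at the high end of IE_3.
Valence configurations: O²⁺ [He]2s²2p², Al²⁺ [Ne]3s¹, B²⁺ [He]2s¹, P²⁺ [Ne]3s²3p¹.
Approximate IE_3 values (kJ/mol): Mg 7733, O 5300, Al 2745, B 3660, P 2914.
Overall IE_3 order: Al < P < B < O < Mg.

Mg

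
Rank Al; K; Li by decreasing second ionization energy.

Li > K > Al

Consider each +1 ion: Al⁺ still has 2 valence electrons; K⁺ is the bare [Ar] core; Li⁺ is the bare [He] core.
Core electrons are held far more tightly than valence electrons, so K and Li top the IE_2 order.
The numbers (kJ/mol): Al 1817, K 3052, Li 7298.
So the second ionization energies run Al < K < Li.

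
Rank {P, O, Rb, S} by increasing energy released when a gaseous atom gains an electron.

Rb, P, O, S

O is in period 2, group 16; P is in period 3, group 15; S is in period 3, group 16; Rb is in period 5, group 1.
Adding an electron releases more energy for atoms nearer the top right (short of the noble gases).
Here both period and group differ, so the two effects have to be weighed against each other.
P > Rb: both effects reinforce here, so P is clearly the higher of the two.
O > P: both effects reinforce here, so O is clearly the higher of the two.
S > O: this pair runs against the simple trend — see the exception note.
Note the exception: S has a higher electron affinity than O, contrary to the simple trend — the compact 2p subshell of O repels the added electron more than S's larger 3p does.
Approximate values (kJ/mol): O 141, P 72, S 200, Rb 47.
So from lowest to highest: Rb < P < O < S.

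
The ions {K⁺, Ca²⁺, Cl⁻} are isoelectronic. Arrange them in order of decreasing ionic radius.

Cl⁻ > K⁺ > Ca²⁺

All of these have 18 electrons, so size is governed by nuclear charge alone: the more protons, the stronger the pull on the same electron cloud, and the smaller the ion.
Nuclear charges: Ca²⁺ (Z=20), K⁺ (Z=19), Cl⁻ (Z=17).
Largest to smallest: Cl⁻ > K⁺ > Ca²⁺.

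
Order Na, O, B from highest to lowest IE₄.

B > Na > O

After 3 electrons have been removed, what remains? Na³⁺ is already 2 electrons into the core; O³⁺ still has 3 valence electrons; B³⁺ is the bare [He] core.
Pulling an electron out of a noble-gas core costs far more than removing a remaining valence electron, so Na and B sit at the high end of IE_4.
The numbers (kJ/mol): Na 9543, O 7469, B 25026.
Hence IE_4: O < Na < B.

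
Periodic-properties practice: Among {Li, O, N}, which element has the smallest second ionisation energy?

N

After 1 electron has been removed, what remains? Li⁺ is the bare [He] core; O⁺ still has 5 valence electrons; N⁺ still has 4 valence electrons.
Pulling an electron out of a noble-gas core costs far more than removing a remaining valence electron, so Li sits at the high end of IE_2.
Valence configurations: O⁺ [He]2s²2p³, N⁺ [He]2s²2p².
Tabulated IE_2 (kJ/mol): Li 7298, O 3388, N 2856.
Overall IE_2 order: N < O < Li.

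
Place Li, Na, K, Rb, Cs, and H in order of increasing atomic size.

Atomic radius shrinks across a period as nuclear charge pulls the same shell inward, and grows down a group as new shells are added.
All are in group 1, so atomic radius increases down the group.
So from smallest to largest: H < Li < Na < K < Rb < Cs.

H, Li, Na, K, Rb, Cs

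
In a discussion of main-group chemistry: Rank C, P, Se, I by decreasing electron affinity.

I > Se > C > P

EA tends to increase across a period and decrease down a group, though the pattern is less regular than for IE or radius.
These sit on a diagonal, where the across-period and down-group effects partly cancel.
C > P: the two effects oppose for this pair; the down-group effect wins (122 vs 72 kJ/mol).
Se > C: the two effects oppose for this pair; the across-period effect wins (195 vs 122 kJ/mol).
I > Se: period and group pull opposite ways; the across-period shift dominates (295 vs 195 kJ/mol).
Approximate values (kJ/mol): C 122, P 72, Se 195, I 295.
So from highest to lowest: I > Se > C > P.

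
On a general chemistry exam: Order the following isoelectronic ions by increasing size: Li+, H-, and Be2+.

All of these have 2 electrons, so size is governed by nuclear charge alone: the more protons, the stronger the pull on the same electron cloud, and the smaller the ion.
Nuclear charges: Be2+ (Z=4), Li+ (Z=3), H- (Z=1).
Smallest to largest: Be2+ < Li+ < H-.

Be2+, Li+, H-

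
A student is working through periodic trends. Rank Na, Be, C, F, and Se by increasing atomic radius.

F, C, Be, Se, Na

Be is in period 2, group 2; C is in period 2, group 14; F is in period 2, group 17; Na is in period 3, group 1; Se is in period 4, group 16.
Radius decreases left→right (rising Z_eff, same n) and increases top→bottom (higher n).
Neither a single period nor a single group — weigh both effects.
C > F: C lies to the left of F in period 2, so the across-period effect alone puts C larger.
Be > C: Be lies to the left of C in period 2, so the across-period effect alone puts Be larger.
Se > Be: the two effects oppose for this pair; the down-group effect wins (116 vs 102 pm).
Na > Se: the two effects oppose for this pair; the across-period effect wins (155 vs 116 pm).
For reference (pm): Be 102, C 75, F 64, Na 155, Se 116.
So from smallest to largest: F < C < Be < Se < Na.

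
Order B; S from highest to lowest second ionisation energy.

B > S

After 1 electron has been removed, what remains? B⁺ still has 2 valence electrons; S⁺ still has 5 valence electrons.
All are still removing valence electrons, so compare the +1 ions as you would atoms: IE_2 generally rises across a period (higher Z_eff) and falls down a group (larger shell), subject to the usual subshell exceptions.
Valence configurations: B⁺ [He]2s², S⁺ [Ne]3s²3p³.
Tabulated IE_2 (kJ/mol): B 2427, S 2252.
Putting it together, IE_2: S < B.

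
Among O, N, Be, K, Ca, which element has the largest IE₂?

After 1 electron has been removed, what remains? O⁺ still has 5 valence electrons; N⁺ still has 4 valence electrons; Be⁺ still has 1 valence electron; K⁺ is the bare [Ar] core; Ca⁺ still has 1 valence electron.
Usually core removal costs more than valence removal, but here the competition is close: a tightly held n=2 valence electron can cost more to remove than an n=3 core electron, so the actual values have to decide it.
Valence configurations: O⁺ [He]2s²2p³, N⁺ [He]2s²2p², Be⁺ [He]2s¹, Ca⁺ [Ar]4s¹.
The numbers (kJ/mol): O 3388, N 2856, Be 1757, K 3052, Ca 1145.
Overall IE_2 order: Ca < Be < N < K < O.

O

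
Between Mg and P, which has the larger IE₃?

The third ionization energy removes an electron from the +2 ion. For each element: Mg²⁺ is the bare [Ne] core; P²⁺ still has 3 valence electrons.
Core electrons are held far more tightly than valence electrons, so Mg tops the IE_3 order.
Tabulated IE_3 (kJ/mol): Mg 7733, P 2914.
Putting it together, IE_3: P < Mg.

Mg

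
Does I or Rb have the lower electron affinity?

Electron affinity generally becomes more exothermic across a period toward the halogens and less exothermic down a group.
All lie in period 5, so electron affinity increases left to right.
So Rb has the lower electron affinity (Rb < I).

Rb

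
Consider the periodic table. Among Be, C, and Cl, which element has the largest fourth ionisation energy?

Be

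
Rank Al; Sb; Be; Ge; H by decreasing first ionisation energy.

H > Be > Sb > Ge > Al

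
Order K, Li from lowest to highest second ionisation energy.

K < Li

After 1 electron has been removed, what remains? K⁺ is the bare [Ar] core; Li⁺ is the bare [He] core.
All of these are removing an electron from a noble-gas core or deeper; the smaller core (lower principal quantum number) is held far more tightly, and within a period the higher nuclear charge binds the same core more tightly.
Tabulated IE_2 (kJ/mol): K 3052, Li 7298.
Putting it together, IE_2: K < Li.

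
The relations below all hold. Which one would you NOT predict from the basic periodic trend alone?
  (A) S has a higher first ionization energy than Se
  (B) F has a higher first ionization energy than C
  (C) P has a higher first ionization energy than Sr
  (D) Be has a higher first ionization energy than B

The general trend: first ionization energy increases across a period and decreases down a group.
(A) S (period 3, group 16) vs Se (period 4, group 16): the stated order agrees with the simple trend.
(B) F (period 2, group 17) vs C (period 2, group 14): the stated order agrees with the simple trend.
(C) P (period 3, group 15) vs Sr (period 5, group 2): the stated order agrees with the simple trend.
(D) Be (period 2, group 2) vs B (period 2, group 13): the stated order contradicts the simple trend.
The exception is (D): removing B's lone 2p electron is easier than breaking Be's filled 2s².

(D)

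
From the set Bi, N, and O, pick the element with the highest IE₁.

N is in period 2, group 15; O is in period 2, group 16; Bi is in period 6, group 15.
Removing the outermost electron gets harder across a period and easier down a group.
Here both period and group differ, so the two effects have to be weighed against each other.
O > Bi: both effects reinforce here, so O is clearly the higher of the two.
N > O: this pair runs against the simple trend — see the exception note.
Note the exception: N has a higher first ionization energy than O, contrary to the simple trend — pairing an electron in O's 2p⁴ costs repulsion energy, so O ionizes more easily than half-filled N (2p³).
Approximate values (kJ/mol): N 1402, O 1314, Bi 703.
The highest IE₁ among these belongs to N.

N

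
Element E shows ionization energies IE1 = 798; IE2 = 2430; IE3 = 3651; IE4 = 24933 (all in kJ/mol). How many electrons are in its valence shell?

3

Look for the largest jump between consecutive ionization energies: IE4/IE3 ≈ 6.8, far larger than any earlier ratio.
That jump marks the point where a core electron is being removed. So the atom has 3 valence electrons.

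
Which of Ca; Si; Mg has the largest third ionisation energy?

Mg

Consider each +2 ion: Ca²⁺ is the bare [Ar] core; Si²⁺ still has 2 valence electrons; Mg²⁺ is the bare [Ne] core.
Core electrons are held far more tightly than valence electrons, so Ca and Mg top the IE_3 order.
Tabulated IE_3 (kJ/mol): Ca 4912, Si 3232, Mg 7733.
Putting it together, IE_3: Si < Ca < Mg.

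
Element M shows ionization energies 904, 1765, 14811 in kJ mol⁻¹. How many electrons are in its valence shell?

2

Look for the largest jump between consecutive ionization energies: IE3/IE2 ≈ 8.4, far larger than any earlier ratio.
That jump marks the point where a core electron is being removed. So the atom has 2 valence electrons.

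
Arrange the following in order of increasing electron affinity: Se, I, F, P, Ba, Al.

Ba, Al, P, Se, I, F

Electron affinity generally becomes more exothermic across a period toward the halogens and less exothermic down a group.
Here both period and group differ, so the two effects have to be weighed against each other.
Al > Ba: both effects reinforce here, so Al is clearly the higher of the two.
P > Al: P lies to the right of Al in period 3, so the across-period effect alone puts P higher.
Se > P: the two effects oppose for this pair; the across-period effect wins (195 vs 72 kJ/mol).
I > Se: period and group pull opposite ways; the across-period shift dominates (295 vs 195 kJ/mol).
F > I: F sits above I in group 17, so the down-group effect alone puts F higher.
For reference (kJ/mol): F 328, Al 42, P 72, Se 195, I 295, Ba 14.
So from lowest to highest: Ba < Al < P < Se < I < F.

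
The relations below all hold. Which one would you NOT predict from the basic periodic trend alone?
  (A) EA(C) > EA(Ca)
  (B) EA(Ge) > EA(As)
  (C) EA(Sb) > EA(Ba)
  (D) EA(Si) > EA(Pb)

(B)

The general trend: electron affinity increases across a period and decreases down a group.
(A) C (period 2, group 14) vs Ca (period 4, group 2): the stated order agrees with the simple trend.
(B) Ge (period 4, group 14) vs As (period 4, group 15): the stated order contradicts the simple trend.
(C) Sb (period 5, group 15) vs Ba (period 6, group 2): the stated order agrees with the simple trend.
(D) Si (period 3, group 14) vs Pb (period 6, group 14): the stated order agrees with the simple trend.
The exception is (B): adding an electron to As's half-filled 4p³ is unfavourable, so Ge (4p²) has the more exothermic EA.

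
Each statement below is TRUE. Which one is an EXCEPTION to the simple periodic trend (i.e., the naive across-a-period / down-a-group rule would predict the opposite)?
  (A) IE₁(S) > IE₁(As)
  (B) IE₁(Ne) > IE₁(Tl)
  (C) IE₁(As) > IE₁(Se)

(C)

The general trend: first ionization energy increases across a period and decreases down a group.
(A) S (period 3, group 16) vs As (period 4, group 15): the stated order agrees with the simple trend.
(B) Ne (period 2, group 18) vs Tl (period 6, group 13): the stated order agrees with the simple trend.
(C) As (period 4, group 15) vs Se (period 4, group 16): the stated order contradicts the simple trend.
The exception is (C): Se (4p⁴) ionizes more easily than half-filled As (4p³).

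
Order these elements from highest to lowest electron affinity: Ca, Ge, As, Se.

Ca is in period 4, group 2; Ge is in period 4, group 14; As is in period 4, group 15; Se is in period 4, group 16.
Atoms with high Z_eff and room in the valence shell (especially the halogens) have the most exothermic electron affinities.
All lie in period 4; the across-period trend (electron affinity increases left to right) applies, with the exception below.
Note the exception: Ge has a higher electron affinity than As, contrary to the simple trend — adding an electron to As's half-filled 4p³ is unfavourable, so Ge (4p²) has the more exothermic EA.
Tabulated electron affinity (kJ/mol): Ca 2, Ge 119, As 78, Se 195.
So from highest to lowest: Se > Ge > As > Ca.

Se > Ge > As > Ca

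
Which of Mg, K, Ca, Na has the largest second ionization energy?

Na

Consider each +1 ion: Mg⁺ still has 1 valence electron; K⁺ is the bare [Ar] core; Ca⁺ still has 1 valence electron; Na⁺ is the bare [Ne] core.
Pulling an electron out of a noble-gas core costs far more than removing a remaining valence electron, so K and Na sit at the high end of IE_2.
Valence configurations: Mg⁺ [Ne]3s¹, Ca⁺ [Ar]4s¹.
The numbers (kJ/mol): Mg 1451, K 3052, Ca 1145, Na 4562.
So the second ionization energies run Ca < Mg < K < Na.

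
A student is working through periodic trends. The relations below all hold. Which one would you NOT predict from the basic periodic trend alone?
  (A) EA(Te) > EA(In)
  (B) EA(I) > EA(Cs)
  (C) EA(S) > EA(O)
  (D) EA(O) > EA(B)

(C)

The general trend: electron affinity increases across a period and decreases down a group.
(A) Te (period 5, group 16) vs In (period 5, group 13): the stated order agrees with the simple trend.
(B) I (period 5, group 17) vs Cs (period 6, group 1): the stated order agrees with the simple trend.
(C) S (period 3, group 16) vs O (period 2, group 16): the stated order contradicts the simple trend.
(D) O (period 2, group 16) vs B (period 2, group 13): the stated order agrees with the simple trend.
The exception is (C): the compact 2p subshell of O repels the added electron more than S's larger 3p does.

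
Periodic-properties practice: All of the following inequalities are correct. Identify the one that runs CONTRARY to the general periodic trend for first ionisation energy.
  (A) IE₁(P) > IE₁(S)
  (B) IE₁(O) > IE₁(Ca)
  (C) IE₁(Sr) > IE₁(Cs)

(A)

The general trend: first ionisation energy increases across a period and decreases down a group.
(A) P (period 3, group 15) vs S (period 3, group 16): the stated order contradicts the simple trend.
(B) O (period 2, group 16) vs Ca (period 4, group 2): the stated order agrees with the simple trend.
(C) Sr (period 5, group 2) vs Cs (period 6, group 1): the stated order agrees with the simple trend.
The exception is (A): S (3p⁴) ionizes more easily than half-filled P (3p³) because the paired 3p electron in S is pushed out by e⁻–e⁻ repulsion.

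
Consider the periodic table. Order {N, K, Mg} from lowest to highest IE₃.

K < N < Mg

After 2 electrons have been removed, what remains? N²⁺ still has 3 valence electrons; K²⁺ is already 1 electron into the core; Mg²⁺ is the bare [Ne] core.
Usually core removal costs more than valence removal, but here the competition is close: a tightly held n=2 valence electron can cost more to remove than an n=3 core electron, so the actual values have to decide it.
Tabulated IE_3 (kJ/mol): N 4578, K 4420, Mg 7733.
Overall IE_3 order: K < N < Mg.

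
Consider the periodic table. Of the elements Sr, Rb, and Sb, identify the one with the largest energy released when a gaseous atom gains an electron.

Rb is in period 5, group 1; Sr is in period 5, group 2; Sb is in period 5, group 15.
Adding an electron releases more energy for atoms nearer the top right (short of the noble gases).
All lie in period 5; the across-period trend (electron affinity increases left to right) applies, with the exception below.
Note the exception: Rb has a higher electron affinity than Sr, contrary to the simple trend — adding an electron to Sr (ns²) has to open a new, higher-energy np subshell, which is unfavourable.
For reference (kJ/mol): Rb 47, Sr 5, Sb 103.
The largest energy released when a gaseous atom gains an electron among these belongs to Sb.

Sb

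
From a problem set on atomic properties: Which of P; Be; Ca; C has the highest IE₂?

C

Consider each +1 ion: P⁺ still has 4 valence electrons; Be⁺ still has 1 valence electron; Ca⁺ still has 1 valence electron; C⁺ still has 3 valence electrons.
All are still removing valence electrons, so compare the +1 ions as you would atoms: IE_2 generally rises across a period (higher Z_eff) and falls down a group (larger shell), subject to the usual subshell exceptions.
Valence configurations: P⁺ [Ne]3s²3p², Be⁺ [He]2s¹, Ca⁺ [Ar]4s¹, C⁺ [He]2s²2p¹.
Approximate IE_2 values (kJ/mol): P 1907, Be 1757, Ca 1145, C 2353.
Putting it together, IE_2: Ca < Be < P < C.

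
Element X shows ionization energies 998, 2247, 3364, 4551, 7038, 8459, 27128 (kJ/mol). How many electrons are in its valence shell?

Look for the largest jump between consecutive ionization energies: IE7/IE6 ≈ 3.2, far larger than any earlier ratio.
That jump marks the point where a core electron is being removed. So the atom has 6 valence electrons.

6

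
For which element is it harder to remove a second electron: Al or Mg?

Al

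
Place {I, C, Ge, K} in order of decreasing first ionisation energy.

C is in period 2, group 14; K is in period 4, group 1; Ge is in period 4, group 14; I is in period 5, group 17.
Across a period the outer electron is held more tightly (higher IE₁); down a group it sits in a higher shell, more shielded, and comes off more easily.
Neither a single period nor a single group — weigh both effects.
Ge > K: both are in period 4; the period trend gives Ge the larger value.
I > Ge: the two effects oppose for this pair; the across-period effect wins (1008 vs 762 kJ/mol).
C > I: period and group pull opposite ways; the down-group shift dominates (1086 vs 1008 kJ/mol).
Tabulated first ionization energy (kJ/mol): C 1086, K 419, Ge 762, I 1008.
So from highest to lowest: C > I > Ge > K.

C, I, Ge, K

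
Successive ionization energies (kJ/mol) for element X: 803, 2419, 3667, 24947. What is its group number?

Look for the largest jump between consecutive ionization energies: IE4/IE3 ≈ 6.8, far larger than any earlier ratio.
That jump marks the point where a core electron is being removed. So the atom has 3 valence electrons.
A main-group element with 3 valence electrons is in group 13.

Group 13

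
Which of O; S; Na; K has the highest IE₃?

Na

IE_3 is the cost of taking one more electron from the +2 cation: O²⁺ still has 4 valence electrons; S²⁺ still has 4 valence electrons; Na²⁺ is already 1 electron into the core; K²⁺ is already 1 electron into the core.
Usually core removal costs more than valence removal, but here the competition is close: a tightly held n=2 valence electron can cost more to remove than an n=3 core electron, so the actual values have to decide it.
Valence configurations: O²⁺ [He]2s²2p², S²⁺ [Ne]3s²3p².
Tabulated IE_3 (kJ/mol): O 5300, S 3357, Na 6910, K 4420.
Overall IE_3 order: S < K < O < Na.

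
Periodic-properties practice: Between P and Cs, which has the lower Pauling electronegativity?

Cs

P is in period 3, group 15; Cs is in period 6, group 1.
Smaller atoms with higher effective nuclear charge are more electronegative.
These span different periods and groups, so the two trends combine.
P > Cs: relative to Cs, both the across-period and down-group shifts push P's electronegativity up.
Approximate values (Pauling): P 2.19, Cs 0.79.
So Cs has the lower Pauling electronegativity (Cs < P).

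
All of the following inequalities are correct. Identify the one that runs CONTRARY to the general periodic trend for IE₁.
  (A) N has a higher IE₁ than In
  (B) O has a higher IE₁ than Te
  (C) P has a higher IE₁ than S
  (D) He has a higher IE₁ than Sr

(C)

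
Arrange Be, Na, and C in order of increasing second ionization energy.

Be < C < Na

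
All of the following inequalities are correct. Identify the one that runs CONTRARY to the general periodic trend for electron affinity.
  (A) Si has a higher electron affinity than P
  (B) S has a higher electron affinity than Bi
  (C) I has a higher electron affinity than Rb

The general trend: electron affinity increases across a period and decreases down a group.
(A) Si (period 3, group 14) vs P (period 3, group 15): the stated order contradicts the simple trend.
(B) S (period 3, group 16) vs Bi (period 6, group 15): the stated order agrees with the simple trend.
(C) I (period 5, group 17) vs Rb (period 5, group 1): the stated order agrees with the simple trend.
The exception is (A): adding an electron to P's half-filled 3p³ is unfavourable, so Si (3p²) has the more exothermic EA.

(A)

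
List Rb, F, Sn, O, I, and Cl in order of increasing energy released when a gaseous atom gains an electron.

Rb, Sn, O, I, F, Cl

O is in period 2, group 16; F is in period 2, group 17; Cl is in period 3, group 17; Rb is in period 5, group 1; Sn is in period 5, group 14; I is in period 5, group 17.
Adding an electron releases more energy for atoms nearer the top right (short of the noble gases).
These span different periods and groups, so the two trends combine.
Sn > Rb: Sn lies to the right of Rb in period 5, so the across-period effect alone puts Sn higher.
O > Sn: relative to Sn, both the across-period and down-group shifts push O's electron affinity up.
I > O: the two effects oppose for this pair; the across-period effect wins (295 vs 141 kJ/mol).
F > I: they share group 17; the group trend gives F the larger value.
Cl > F: this pair runs against the simple trend — see the exception note.
Note the exception: Cl has a higher electron affinity than F, contrary to the simple trend — F's small 2p subshell makes the incoming electron feel strong e⁻–e⁻ repulsion, so Cl actually releases more energy on gaining an electron.
Approximate values (kJ/mol): O 141, F 328, Cl 349, Rb 47, Sn 107, I 295.
So from lowest to highest: Rb < Sn < O < I < F < Cl.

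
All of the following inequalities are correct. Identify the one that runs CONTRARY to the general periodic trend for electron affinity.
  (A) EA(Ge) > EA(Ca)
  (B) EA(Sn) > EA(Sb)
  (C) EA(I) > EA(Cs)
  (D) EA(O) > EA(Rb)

(B)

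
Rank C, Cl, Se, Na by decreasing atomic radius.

Na > Se > Cl > C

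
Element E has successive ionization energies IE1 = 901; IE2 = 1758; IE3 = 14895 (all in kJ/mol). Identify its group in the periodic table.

Group 2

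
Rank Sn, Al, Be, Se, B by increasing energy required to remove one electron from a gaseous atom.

Al < Sn < B < Be < Se

Be is in period 2, group 2; B is in period 2, group 13; Al is in period 3, group 13; Se is in period 4, group 16; Sn is in period 5, group 14.
Removing the outermost electron gets harder across a period and easier down a group.
These span different periods and groups, so the two trends combine.
Sn > Al: the two effects oppose for this pair; the across-period effect wins (709 vs 578 kJ/mol).
B > Sn: the two effects oppose for this pair; the down-group effect wins (801 vs 709 kJ/mol).
Be > B: this pair runs against the simple trend — see the exception note.
Se > Be: the two effects oppose for this pair; the across-period effect wins (941 vs 900 kJ/mol).
Note the exception: Be has a higher first ionization energy than B, contrary to the simple trend — removing B's lone 2p electron is easier than breaking Be's filled 2s².
Tabulated first ionization energy (kJ/mol): Be 900, B 801, Al 578, Se 941, Sn 709.
So from lowest to highest: Al < Sn < B < Be < Se.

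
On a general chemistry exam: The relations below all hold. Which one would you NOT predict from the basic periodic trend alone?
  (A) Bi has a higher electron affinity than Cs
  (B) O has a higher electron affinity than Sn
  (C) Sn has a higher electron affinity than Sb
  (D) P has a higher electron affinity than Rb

The general trend: electron affinity increases across a period and decreases down a group.
(A) Bi (period 6, group 15) vs Cs (period 6, group 1): the stated order agrees with the simple trend.
(B) O (period 2, group 16) vs Sn (period 5, group 14): the stated order agrees with the simple trend.
(C) Sn (period 5, group 14) vs Sb (period 5, group 15): the stated order contradicts the simple trend.
(D) P (period 3, group 15) vs Rb (period 5, group 1): the stated order agrees with the simple trend.
The exception is (C): adding an electron to Sb's half-filled 5p³ is unfavourable, so Sn has the more exothermic EA.

(C)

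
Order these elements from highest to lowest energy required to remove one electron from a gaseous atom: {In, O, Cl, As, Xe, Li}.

Li is in period 2, group 1; O is in period 2, group 16; Cl is in period 3, group 17; As is in period 4, group 15; In is in period 5, group 13; Xe is in period 5, group 18.
Removing the outermost electron gets harder across a period and easier down a group.
Neither a single period nor a single group — weigh both effects.
In > Li: period and group pull opposite ways; the across-period shift dominates (558 vs 520 kJ/mol).
As > In: both effects reinforce here, so As is clearly the higher of the two.
Xe > As: the two effects oppose for this pair; the across-period effect wins (1170 vs 947 kJ/mol).
Cl > Xe: period and group pull opposite ways; the down-group shift dominates (1251 vs 1170 kJ/mol).
O > Cl: period and group pull opposite ways; the down-group shift dominates (1314 vs 1251 kJ/mol).
Tabulated first ionization energy (kJ/mol): Li 520, O 1314, Cl 1251, As 947, In 558, Xe 1170.
So from highest to lowest: O > Cl > Xe > As > In > Li.

O, Cl, Xe, As, In, Li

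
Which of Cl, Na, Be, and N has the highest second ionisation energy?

Consider each +1 ion: Cl⁺ still has 6 valence electrons; Na⁺ is the bare [Ne] core; Be⁺ still has 1 valence electron; N⁺ still has 4 valence electrons.
Core electrons are held far more tightly than valence electrons, so Na tops the IE_2 order.
Valence configurations: Cl⁺ [Ne]3s²3p⁴, Be⁺ [He]2s¹, N⁺ [He]2s²2p².
Tabulated IE_2 (kJ/mol): Cl 2298, Na 4562, Be 1757, N 2856.
So the second ionization energies run Be < Cl < N < Na.

Na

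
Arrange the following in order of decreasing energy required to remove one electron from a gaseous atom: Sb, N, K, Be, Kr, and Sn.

Be is in period 2, group 2; N is in period 2, group 15; K is in period 4, group 1; Kr is in period 4, group 18; Sn is in period 5, group 14; Sb is in period 5, group 15.
First ionization energy rises across a period (greater Z_eff holds electrons more tightly) and falls down a group (valence electrons are farther from the nucleus).
These span different periods and groups, so the two trends combine.
Sn > K: period and group pull opposite ways; the across-period shift dominates (709 vs 419 kJ/mol).
Sb > Sn: both are in period 5; the period trend gives Sb the larger value.
Be > Sb: the two effects oppose for this pair; the down-group effect wins (900 vs 831 kJ/mol).
Kr > Be: period and group pull opposite ways; the across-period shift dominates (1351 vs 900 kJ/mol).
N > Kr: period and group pull opposite ways; the down-group shift dominates (1402 vs 1351 kJ/mol).
For reference (kJ/mol): Be 900, N 1402, K 419, Kr 1351, Sn 709, Sb 831.
So from highest to lowest: N > Kr > Be > Sb > Sn > K.

N > Kr > Be > Sb > Sn > K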